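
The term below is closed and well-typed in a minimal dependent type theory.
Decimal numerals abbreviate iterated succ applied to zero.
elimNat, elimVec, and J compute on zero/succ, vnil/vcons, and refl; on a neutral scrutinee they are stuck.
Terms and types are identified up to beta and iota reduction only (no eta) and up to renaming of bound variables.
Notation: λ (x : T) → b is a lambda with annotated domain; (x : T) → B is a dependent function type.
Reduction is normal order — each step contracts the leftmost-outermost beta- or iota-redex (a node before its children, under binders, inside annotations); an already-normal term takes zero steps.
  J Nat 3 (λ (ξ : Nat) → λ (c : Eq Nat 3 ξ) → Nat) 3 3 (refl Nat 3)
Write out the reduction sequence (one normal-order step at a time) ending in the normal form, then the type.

normal-order reduction sequence:
  J Nat 3 (λ (ξ : Nat) → λ (c : Eq Nat 3 ξ) → Nat) 3 3 (refl Nat 3)
  ~> 3
inferred type:
  Nat


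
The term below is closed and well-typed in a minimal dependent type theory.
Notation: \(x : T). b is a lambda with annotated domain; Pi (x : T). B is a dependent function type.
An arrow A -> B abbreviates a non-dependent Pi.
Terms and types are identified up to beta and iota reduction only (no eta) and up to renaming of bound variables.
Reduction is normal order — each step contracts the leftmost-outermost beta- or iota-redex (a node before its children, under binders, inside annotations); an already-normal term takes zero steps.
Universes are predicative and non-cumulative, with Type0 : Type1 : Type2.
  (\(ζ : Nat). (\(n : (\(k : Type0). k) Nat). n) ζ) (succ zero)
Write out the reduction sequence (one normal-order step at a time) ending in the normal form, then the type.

normal-order reduction sequence:
  (\(ζ : Nat). (\(n : (\(k : Type0). k) Nat). n) ζ) (succ zero)
  ~> (\(ζ : (\(n : Type0). n) Nat). ζ) (succ zero)
  ~> succ zero
the term's type:
  Nat


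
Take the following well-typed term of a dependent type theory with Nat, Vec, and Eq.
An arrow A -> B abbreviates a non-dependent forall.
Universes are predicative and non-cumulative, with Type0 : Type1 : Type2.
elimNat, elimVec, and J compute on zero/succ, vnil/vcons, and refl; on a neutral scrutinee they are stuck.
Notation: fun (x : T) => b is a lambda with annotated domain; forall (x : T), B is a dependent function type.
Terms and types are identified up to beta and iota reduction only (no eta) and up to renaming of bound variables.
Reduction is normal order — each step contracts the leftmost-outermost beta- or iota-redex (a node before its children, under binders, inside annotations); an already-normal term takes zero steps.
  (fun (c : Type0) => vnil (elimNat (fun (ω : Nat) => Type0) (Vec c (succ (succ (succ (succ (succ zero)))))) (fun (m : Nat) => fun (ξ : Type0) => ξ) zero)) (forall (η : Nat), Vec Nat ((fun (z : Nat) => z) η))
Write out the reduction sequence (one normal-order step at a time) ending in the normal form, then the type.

normal-order reduction:
  (fun (c : Type0) => vnil (elimNat (fun (ω : Nat) => Type0) (Vec c (succ (succ (succ (succ (succ zero)))))) (fun (m : Nat) => fun (ξ : Type0) => ξ) zero)) (forall (η : Nat), Vec Nat ((fun (z : Nat) => z) η))
  ~> vnil (elimNat (fun (c : Nat) => Type0) (Vec (forall (ω : Nat), Vec Nat ((fun (m : Nat) => m) ω)) (succ (succ (succ (succ (succ zero)))))) (fun (ξ : Nat) => fun (η : Type0) => η) zero)
  ~> vnil (Vec (forall (c : Nat), Vec Nat ((fun (ω : Nat) => ω) c)) (succ (succ (succ (succ (succ zero))))))
  ~> vnil (Vec (forall (c : Nat), Vec Nat c) (succ (succ (succ (succ (succ zero))))))
inferred type:
  Vec (Vec (forall (c : Nat), Vec Nat c) (succ (succ (succ (succ (succ zero)))))) zero


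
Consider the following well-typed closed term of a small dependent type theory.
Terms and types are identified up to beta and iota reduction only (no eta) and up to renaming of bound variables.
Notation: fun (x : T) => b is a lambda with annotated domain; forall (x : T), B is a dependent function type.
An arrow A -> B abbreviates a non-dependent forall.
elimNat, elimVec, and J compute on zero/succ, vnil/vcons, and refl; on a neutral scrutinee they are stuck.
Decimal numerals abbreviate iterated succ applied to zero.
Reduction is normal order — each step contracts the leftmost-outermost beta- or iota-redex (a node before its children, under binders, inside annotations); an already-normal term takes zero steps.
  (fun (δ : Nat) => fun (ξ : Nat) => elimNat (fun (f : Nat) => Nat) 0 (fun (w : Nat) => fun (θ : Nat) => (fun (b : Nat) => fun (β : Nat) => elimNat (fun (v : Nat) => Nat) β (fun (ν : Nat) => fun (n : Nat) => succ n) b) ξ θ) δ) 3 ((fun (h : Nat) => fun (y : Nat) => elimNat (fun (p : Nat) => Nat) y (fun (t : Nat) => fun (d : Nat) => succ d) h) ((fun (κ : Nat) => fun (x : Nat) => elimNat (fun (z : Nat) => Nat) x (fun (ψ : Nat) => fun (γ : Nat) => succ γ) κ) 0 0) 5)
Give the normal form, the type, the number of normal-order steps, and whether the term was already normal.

normal form:
  15
the term's type:
  Nat
steps to reach normal form (normal order): 84
already normal: no
first redex: a beta-redex


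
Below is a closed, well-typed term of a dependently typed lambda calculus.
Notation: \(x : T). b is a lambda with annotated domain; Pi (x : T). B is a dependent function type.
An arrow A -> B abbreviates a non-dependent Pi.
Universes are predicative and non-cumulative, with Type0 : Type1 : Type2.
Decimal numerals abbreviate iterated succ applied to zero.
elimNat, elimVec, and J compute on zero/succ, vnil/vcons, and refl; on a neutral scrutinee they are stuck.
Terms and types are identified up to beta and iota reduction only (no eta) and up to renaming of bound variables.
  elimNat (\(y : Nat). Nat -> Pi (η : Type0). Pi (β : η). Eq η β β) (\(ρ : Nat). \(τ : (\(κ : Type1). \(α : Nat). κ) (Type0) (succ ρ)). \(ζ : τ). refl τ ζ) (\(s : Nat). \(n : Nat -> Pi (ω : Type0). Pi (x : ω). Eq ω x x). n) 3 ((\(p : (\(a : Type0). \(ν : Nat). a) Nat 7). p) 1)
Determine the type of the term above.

the term's type:
  Pi (y : Type0). Pi (η : y). Eq y η η


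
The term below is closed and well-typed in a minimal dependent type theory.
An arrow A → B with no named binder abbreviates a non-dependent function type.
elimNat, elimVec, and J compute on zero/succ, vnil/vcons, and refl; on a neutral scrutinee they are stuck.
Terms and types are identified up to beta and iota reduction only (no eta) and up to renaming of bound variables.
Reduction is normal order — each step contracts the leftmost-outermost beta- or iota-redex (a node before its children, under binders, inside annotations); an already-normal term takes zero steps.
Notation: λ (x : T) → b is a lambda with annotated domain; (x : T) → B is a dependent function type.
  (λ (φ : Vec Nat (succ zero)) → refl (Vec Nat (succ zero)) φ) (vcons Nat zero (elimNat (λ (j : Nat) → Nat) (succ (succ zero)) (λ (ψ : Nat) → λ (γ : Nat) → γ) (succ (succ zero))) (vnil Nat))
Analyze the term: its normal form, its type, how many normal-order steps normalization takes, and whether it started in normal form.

normal form:
  refl (Vec Nat (succ zero)) (vcons Nat zero (succ (succ zero)) (vnil Nat))
the term's type:
  Eq (Vec Nat (succ zero)) (vcons Nat zero (succ (succ zero)) (vnil Nat)) (vcons Nat zero (succ (succ zero)) (vnil Nat))
normal-order step count: 8
already normal: no
first redex: a beta-redex


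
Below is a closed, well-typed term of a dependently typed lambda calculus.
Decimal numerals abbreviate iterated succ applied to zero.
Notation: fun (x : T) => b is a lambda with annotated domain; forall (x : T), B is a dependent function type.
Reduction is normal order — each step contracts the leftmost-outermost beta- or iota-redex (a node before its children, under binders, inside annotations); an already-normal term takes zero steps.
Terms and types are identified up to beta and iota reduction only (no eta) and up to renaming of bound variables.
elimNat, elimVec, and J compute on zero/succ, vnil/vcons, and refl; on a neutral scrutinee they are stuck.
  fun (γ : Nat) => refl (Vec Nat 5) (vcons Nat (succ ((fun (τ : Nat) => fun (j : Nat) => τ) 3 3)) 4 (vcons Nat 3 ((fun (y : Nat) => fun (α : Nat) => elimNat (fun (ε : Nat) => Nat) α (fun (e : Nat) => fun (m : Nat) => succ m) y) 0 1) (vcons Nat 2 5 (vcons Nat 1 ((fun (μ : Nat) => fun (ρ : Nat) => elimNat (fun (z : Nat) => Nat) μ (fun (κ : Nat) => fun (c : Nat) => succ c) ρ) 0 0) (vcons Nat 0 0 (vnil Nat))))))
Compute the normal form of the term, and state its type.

normal form:
  fun (γ : Nat) => refl (Vec Nat 5) (vcons Nat 4 4 (vcons Nat 3 1 (vcons Nat 2 5 (vcons Nat 1 0 (vcons Nat 0 0 (vnil Nat))))))
type:
  forall (γ : Nat), Eq (Vec Nat 5) (vcons Nat 4 4 (vcons Nat 3 1 (vcons Nat 2 5 (vcons Nat 1 0 (vcons Nat 0 0 (vnil Nat)))))) (vcons Nat 4 4 (vcons Nat 3 1 (vcons Nat 2 5 (vcons Nat 1 0 (vcons Nat 0 0 (vnil Nat))))))
observation: the leftmost-outermost redex is a beta-redex, and normalization takes 8 steps.


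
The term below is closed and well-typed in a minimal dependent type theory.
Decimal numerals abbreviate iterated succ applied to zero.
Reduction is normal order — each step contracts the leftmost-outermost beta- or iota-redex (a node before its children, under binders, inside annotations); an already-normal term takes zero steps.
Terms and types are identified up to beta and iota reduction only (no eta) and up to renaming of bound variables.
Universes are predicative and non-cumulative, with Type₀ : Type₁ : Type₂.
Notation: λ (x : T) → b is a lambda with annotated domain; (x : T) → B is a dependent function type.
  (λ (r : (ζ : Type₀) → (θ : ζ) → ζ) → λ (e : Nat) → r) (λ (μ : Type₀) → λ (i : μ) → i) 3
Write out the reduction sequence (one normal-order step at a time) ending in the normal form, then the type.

reduction (normal order):
  (λ (r : (ζ : Type₀) → (θ : ζ) → ζ) → λ (e : Nat) → r) (λ (μ : Type₀) → λ (i : μ) → i) 3
  ~> (λ (r : Nat) → λ (ζ : Type₀) → λ (θ : ζ) → θ) 3
  ~> λ (r : Type₀) → λ (ζ : r) → ζ
the term's type:
  (r : Type₀) → (ζ : r) → r


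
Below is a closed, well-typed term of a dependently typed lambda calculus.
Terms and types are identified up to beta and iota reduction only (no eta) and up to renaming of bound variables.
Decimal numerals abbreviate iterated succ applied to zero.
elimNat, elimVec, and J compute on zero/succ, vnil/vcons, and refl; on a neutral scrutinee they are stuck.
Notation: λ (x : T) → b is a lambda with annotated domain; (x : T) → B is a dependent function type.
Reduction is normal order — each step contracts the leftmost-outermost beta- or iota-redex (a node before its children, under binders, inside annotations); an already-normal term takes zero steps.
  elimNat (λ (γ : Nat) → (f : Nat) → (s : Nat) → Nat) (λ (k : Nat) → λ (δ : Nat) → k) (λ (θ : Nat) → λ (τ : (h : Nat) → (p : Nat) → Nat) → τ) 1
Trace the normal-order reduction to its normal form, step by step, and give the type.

normal-order reduction:
  elimNat (λ (γ : Nat) → (f : Nat) → (s : Nat) → Nat) (λ (k : Nat) → λ (δ : Nat) → k) (λ (θ : Nat) → λ (τ : (h : Nat) → (p : Nat) → Nat) → τ) 1
  ~> (λ (γ : Nat) → λ (f : (s : Nat) → (k : Nat) → Nat) → f) 0 (elimNat (λ (δ : Nat) → (θ : Nat) → (τ : Nat) → Nat) (λ (h : Nat) → λ (p : Nat) → h) (λ (z : Nat) → λ (χ : (β : Nat) → (l : Nat) → Nat) → χ) 0)
  ~> (λ (γ : (f : Nat) → (s : Nat) → Nat) → γ) (elimNat (λ (k : Nat) → (δ : Nat) → (θ : Nat) → Nat) (λ (τ : Nat) → λ (h : Nat) → τ) (λ (p : Nat) → λ (z : (χ : Nat) → (β : Nat) → Nat) → z) 0)
  ~> elimNat (λ (γ : Nat) → (f : Nat) → (s : Nat) → Nat) (λ (k : Nat) → λ (δ : Nat) → k) (λ (θ : Nat) → λ (τ : (h : Nat) → (p : Nat) → Nat) → τ) 0
  ~> λ (γ : Nat) → λ (f : Nat) → γ
type:
  (γ : Nat) → (f : Nat) → Nat


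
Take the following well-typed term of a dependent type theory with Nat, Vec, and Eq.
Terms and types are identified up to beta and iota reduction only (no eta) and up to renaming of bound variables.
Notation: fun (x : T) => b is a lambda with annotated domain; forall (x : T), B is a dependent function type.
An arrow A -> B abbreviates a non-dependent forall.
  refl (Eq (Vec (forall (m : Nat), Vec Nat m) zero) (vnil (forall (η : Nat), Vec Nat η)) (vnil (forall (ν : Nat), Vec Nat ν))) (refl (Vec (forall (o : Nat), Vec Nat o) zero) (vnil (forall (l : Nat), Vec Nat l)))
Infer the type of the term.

the term's type:
  Eq (Eq (Vec (forall (m : Nat), Vec Nat m) zero) (vnil (forall (η : Nat), Vec Nat η)) (vnil (forall (ν : Nat), Vec Nat ν))) (refl (Vec (forall (o : Nat), Vec Nat o) zero) (vnil (forall (l : Nat), Vec Nat l))) (refl (Vec (forall (u : Nat), Vec Nat u) zero) (vnil (forall (f : Nat), Vec Nat f)))


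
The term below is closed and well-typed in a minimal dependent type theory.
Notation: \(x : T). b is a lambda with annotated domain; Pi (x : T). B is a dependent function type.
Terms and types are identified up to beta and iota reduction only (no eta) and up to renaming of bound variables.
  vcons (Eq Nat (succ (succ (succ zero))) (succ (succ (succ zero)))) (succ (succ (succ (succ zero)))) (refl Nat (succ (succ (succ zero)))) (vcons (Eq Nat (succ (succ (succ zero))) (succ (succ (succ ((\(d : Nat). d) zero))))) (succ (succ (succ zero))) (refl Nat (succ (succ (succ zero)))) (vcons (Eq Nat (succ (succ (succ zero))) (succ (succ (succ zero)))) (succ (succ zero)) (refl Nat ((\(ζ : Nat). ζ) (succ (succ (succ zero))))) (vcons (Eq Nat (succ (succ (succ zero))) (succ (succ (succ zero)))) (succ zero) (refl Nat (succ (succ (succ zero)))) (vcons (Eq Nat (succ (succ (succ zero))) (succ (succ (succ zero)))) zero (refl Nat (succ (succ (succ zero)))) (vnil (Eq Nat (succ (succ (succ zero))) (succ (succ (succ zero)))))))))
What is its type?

inferred type:
  Vec (Eq Nat (succ (succ (succ zero))) (succ (succ (succ zero)))) (succ (succ (succ (succ (succ zero)))))


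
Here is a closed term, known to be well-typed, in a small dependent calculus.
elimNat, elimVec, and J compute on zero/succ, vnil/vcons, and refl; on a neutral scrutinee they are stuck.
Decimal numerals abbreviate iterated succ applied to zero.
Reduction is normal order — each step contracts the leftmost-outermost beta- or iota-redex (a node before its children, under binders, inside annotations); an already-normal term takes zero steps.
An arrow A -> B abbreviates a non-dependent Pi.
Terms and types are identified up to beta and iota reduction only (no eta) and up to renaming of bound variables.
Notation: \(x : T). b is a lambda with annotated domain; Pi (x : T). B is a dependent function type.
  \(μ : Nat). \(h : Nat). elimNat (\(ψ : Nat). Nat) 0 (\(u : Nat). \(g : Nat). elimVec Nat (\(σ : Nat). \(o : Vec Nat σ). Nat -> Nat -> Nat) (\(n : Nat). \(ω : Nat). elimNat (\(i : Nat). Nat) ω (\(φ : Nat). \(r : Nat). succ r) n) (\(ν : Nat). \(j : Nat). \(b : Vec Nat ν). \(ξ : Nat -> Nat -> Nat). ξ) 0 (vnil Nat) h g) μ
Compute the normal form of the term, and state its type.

reduced normal form:
  \(μ : Nat). \(h : Nat). elimNat (\(ψ : Nat). Nat) 0 (\(u : Nat). \(g : Nat). elimNat (\(σ : Nat). Nat) g (\(o : Nat). \(n : Nat). succ n) h) μ
type:
  Nat -> Nat -> Nat
observation: contracting an elimVec iota-redex first, the term normalizes in 3 steps.


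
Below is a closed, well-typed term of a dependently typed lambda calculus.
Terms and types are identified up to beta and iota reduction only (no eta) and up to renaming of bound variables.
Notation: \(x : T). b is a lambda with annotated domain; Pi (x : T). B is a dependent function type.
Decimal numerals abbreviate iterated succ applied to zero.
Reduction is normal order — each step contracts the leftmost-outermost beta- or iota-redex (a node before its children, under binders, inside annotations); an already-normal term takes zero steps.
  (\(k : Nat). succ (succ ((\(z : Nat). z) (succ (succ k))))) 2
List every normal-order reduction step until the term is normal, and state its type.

normal-order reduction sequence:
  (\(k : Nat). succ (succ ((\(z : Nat). z) (succ (succ k))))) 2
  ~> succ (succ ((\(k : Nat). k) 4))
  ~> 6
type:
  Nat


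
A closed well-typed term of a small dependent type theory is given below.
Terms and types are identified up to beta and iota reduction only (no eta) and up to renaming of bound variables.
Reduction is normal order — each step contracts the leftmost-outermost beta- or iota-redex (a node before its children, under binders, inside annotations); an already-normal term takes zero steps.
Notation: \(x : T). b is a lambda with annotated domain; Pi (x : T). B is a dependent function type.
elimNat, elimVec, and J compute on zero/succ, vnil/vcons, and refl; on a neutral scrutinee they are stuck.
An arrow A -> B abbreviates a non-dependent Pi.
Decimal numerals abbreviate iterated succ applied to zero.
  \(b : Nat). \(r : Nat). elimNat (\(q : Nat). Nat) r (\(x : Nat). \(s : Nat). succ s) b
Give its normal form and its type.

resulting normal form:
  \(b : Nat). \(r : Nat). elimNat (\(q : Nat). Nat) r (\(x : Nat). \(s : Nat). succ s) b
type:
  Nat -> Nat -> Nat
observation: the term is already in normal form.


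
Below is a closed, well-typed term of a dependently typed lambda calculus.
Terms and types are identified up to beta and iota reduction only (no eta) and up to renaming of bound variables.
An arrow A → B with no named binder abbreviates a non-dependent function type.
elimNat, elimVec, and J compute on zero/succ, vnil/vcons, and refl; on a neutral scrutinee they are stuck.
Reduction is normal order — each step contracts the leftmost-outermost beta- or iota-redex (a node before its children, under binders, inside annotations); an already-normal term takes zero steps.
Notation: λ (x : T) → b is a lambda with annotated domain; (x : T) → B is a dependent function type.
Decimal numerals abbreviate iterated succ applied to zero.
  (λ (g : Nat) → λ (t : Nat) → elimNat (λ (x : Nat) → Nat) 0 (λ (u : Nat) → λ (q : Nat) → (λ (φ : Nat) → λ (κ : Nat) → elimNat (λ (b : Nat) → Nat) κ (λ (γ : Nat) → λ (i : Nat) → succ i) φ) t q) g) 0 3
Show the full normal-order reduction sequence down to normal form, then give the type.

reduction (normal order):
  (λ (g : Nat) → λ (t : Nat) → elimNat (λ (x : Nat) → Nat) 0 (λ (u : Nat) → λ (q : Nat) → (λ (φ : Nat) → λ (κ : Nat) → elimNat (λ (b : Nat) → Nat) κ (λ (γ : Nat) → λ (i : Nat) → succ i) φ) t q) g) 0 3
  ~> (λ (g : Nat) → elimNat (λ (t : Nat) → Nat) 0 (λ (x : Nat) → λ (u : Nat) → (λ (q : Nat) → λ (φ : Nat) → elimNat (λ (κ : Nat) → Nat) φ (λ (b : Nat) → λ (γ : Nat) → succ γ) q) g u) 0) 3
  ~> elimNat (λ (g : Nat) → Nat) 0 (λ (t : Nat) → λ (x : Nat) → (λ (u : Nat) → λ (q : Nat) → elimNat (λ (φ : Nat) → Nat) q (λ (κ : Nat) → λ (b : Nat) → succ b) u) 3 x) 0
  ~> 0
inferred type:
  Nat


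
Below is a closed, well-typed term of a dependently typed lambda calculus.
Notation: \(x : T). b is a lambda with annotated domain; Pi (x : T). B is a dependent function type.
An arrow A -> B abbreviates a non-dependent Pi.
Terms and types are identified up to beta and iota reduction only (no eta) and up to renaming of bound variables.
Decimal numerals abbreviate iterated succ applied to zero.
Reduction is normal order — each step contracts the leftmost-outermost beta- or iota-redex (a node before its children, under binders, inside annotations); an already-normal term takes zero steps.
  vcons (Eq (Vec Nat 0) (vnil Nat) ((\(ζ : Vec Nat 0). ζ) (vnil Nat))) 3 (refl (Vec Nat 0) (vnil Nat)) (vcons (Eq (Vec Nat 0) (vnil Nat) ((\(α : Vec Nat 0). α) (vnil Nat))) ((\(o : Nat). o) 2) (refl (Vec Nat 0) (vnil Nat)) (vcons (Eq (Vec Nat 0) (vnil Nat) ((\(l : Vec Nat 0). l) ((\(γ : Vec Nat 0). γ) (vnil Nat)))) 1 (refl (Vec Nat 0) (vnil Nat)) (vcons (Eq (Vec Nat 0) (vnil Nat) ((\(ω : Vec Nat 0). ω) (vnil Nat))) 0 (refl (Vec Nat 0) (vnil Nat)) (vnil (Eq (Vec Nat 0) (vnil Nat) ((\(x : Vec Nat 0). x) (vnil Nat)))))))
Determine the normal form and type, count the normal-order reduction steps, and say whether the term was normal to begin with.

resulting normal form:
  vcons (Eq (Vec Nat 0) (vnil Nat) (vnil Nat)) 3 (refl (Vec Nat 0) (vnil Nat)) (vcons (Eq (Vec Nat 0) (vnil Nat) (vnil Nat)) 2 (refl (Vec Nat 0) (vnil Nat)) (vcons (Eq (Vec Nat 0) (vnil Nat) (vnil Nat)) 1 (refl (Vec Nat 0) (vnil Nat)) (vcons (Eq (Vec Nat 0) (vnil Nat) (vnil Nat)) 0 (refl (Vec Nat 0) (vnil Nat)) (vnil (Eq (Vec Nat 0) (vnil Nat) (vnil Nat))))))
the term's type:
  Vec (Eq (Vec Nat 0) (vnil Nat) (vnil Nat)) 4
normal-order step count: 7
already normal: no
first redex: a beta-redex


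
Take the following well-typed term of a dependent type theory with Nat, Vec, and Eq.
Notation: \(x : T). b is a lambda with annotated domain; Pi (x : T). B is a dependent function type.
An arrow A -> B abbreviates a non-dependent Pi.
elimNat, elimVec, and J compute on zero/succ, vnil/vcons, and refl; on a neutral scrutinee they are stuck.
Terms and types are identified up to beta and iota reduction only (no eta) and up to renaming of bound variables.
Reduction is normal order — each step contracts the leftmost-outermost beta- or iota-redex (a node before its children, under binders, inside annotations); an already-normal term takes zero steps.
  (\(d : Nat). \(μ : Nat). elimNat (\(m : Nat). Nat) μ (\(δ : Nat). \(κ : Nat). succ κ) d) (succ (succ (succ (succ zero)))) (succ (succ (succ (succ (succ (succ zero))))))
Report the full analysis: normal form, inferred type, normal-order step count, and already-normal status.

resulting normal form:
  succ (succ (succ (succ (succ (succ (succ (succ (succ (succ zero)))))))))
type:
  Nat
steps to reach normal form (normal order): 15
started in normal form: no
first contracted redex: a beta-redex


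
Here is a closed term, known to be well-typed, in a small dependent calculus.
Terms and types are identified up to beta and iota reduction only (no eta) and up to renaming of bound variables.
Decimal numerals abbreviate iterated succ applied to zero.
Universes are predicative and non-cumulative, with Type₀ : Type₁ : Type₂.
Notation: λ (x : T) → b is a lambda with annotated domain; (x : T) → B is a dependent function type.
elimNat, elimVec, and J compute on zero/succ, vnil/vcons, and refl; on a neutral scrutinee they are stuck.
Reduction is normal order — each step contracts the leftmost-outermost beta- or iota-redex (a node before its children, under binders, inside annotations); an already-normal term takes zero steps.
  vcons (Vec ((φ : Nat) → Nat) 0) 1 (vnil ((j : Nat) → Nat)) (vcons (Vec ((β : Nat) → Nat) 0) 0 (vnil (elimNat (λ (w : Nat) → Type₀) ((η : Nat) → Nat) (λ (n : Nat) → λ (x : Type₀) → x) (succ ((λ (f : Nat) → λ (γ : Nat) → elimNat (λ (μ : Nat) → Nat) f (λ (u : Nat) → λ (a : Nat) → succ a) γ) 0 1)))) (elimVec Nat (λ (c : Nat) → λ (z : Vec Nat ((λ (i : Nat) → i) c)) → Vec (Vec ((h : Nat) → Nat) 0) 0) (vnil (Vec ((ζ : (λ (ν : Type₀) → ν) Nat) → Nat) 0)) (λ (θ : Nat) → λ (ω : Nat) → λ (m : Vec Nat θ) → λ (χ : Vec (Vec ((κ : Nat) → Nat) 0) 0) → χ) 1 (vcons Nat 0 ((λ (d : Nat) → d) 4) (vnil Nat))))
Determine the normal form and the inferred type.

reduced normal form:
  vcons (Vec ((φ : Nat) → Nat) 0) 1 (vnil ((j : Nat) → Nat)) (vcons (Vec ((β : Nat) → Nat) 0) 0 (vnil ((w : Nat) → Nat)) (vnil (Vec ((η : Nat) → Nat) 0)))
the term's type:
  Vec (Vec ((φ : Nat) → Nat) 0) 2
observation: normalization takes exactly 20 steps under the normal-order strategy.


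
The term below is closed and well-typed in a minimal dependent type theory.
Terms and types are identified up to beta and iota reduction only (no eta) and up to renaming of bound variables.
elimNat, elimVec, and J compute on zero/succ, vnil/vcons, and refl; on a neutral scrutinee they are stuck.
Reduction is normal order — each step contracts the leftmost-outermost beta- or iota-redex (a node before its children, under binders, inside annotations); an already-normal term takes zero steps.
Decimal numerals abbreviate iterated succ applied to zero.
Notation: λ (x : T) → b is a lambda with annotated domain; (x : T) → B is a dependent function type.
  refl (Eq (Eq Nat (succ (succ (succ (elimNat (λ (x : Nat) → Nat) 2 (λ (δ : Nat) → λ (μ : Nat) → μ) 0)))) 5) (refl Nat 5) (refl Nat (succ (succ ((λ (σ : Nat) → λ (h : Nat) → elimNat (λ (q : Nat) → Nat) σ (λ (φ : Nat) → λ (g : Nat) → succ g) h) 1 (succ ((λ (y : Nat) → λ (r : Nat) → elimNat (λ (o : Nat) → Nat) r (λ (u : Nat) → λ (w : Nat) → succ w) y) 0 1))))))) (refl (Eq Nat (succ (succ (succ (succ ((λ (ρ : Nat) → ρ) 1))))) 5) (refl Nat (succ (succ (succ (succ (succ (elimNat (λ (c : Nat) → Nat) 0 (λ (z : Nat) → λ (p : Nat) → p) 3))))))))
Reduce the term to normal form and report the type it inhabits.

normal form:
  refl (Eq (Eq Nat 5 5) (refl Nat 5) (refl Nat 5)) (refl (Eq Nat 5 5) (refl Nat 5))
type:
  Eq (Eq (Eq Nat 5 5) (refl Nat 5) (refl Nat 5)) (refl (Eq Nat 5 5) (refl Nat 5)) (refl (Eq Nat 5 5) (refl Nat 5))


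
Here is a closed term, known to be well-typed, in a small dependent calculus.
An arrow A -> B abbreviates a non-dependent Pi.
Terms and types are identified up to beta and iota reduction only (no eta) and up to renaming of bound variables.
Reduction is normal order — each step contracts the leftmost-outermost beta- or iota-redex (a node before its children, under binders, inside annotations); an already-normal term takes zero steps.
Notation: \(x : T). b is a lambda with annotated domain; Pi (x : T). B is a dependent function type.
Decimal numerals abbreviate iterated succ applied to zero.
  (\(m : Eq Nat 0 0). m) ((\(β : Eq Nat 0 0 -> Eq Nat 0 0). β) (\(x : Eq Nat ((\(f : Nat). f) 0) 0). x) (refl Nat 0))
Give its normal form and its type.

resulting normal form:
  refl Nat 0
type:
  Eq Nat 0 0
observation: the term reaches its normal form after 3 normal-order steps.


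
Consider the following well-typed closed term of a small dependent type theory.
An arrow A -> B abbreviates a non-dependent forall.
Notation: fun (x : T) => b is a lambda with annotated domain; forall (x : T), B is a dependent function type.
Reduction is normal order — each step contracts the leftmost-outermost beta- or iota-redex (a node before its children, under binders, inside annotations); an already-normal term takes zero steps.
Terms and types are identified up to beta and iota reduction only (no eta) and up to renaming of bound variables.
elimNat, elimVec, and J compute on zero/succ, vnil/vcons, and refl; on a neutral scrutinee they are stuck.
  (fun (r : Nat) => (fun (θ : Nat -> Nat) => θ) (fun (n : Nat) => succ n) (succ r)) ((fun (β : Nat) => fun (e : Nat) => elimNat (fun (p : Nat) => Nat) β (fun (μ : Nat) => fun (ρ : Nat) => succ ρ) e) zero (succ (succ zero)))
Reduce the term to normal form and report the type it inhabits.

reduced normal form:
  succ (succ (succ (succ zero)))
inferred type:
  Nat
observation: the term reaches its normal form after 12 normal-order steps.


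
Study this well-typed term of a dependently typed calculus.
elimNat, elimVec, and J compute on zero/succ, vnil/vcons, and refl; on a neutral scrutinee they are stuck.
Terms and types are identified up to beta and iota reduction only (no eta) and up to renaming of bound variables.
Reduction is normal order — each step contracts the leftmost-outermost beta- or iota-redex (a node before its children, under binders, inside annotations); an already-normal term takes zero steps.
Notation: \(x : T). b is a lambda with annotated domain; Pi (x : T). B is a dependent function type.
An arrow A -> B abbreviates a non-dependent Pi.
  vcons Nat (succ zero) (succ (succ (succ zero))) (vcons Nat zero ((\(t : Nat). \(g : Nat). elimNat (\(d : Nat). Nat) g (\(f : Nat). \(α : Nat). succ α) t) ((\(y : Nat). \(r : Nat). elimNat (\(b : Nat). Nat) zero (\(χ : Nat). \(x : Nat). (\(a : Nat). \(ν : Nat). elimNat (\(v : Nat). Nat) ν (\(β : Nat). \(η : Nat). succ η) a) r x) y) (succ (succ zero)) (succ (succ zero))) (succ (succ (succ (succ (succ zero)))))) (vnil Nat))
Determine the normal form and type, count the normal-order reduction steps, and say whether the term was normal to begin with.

resulting normal form:
  vcons Nat (succ zero) (succ (succ (succ zero))) (vcons Nat zero (succ (succ (succ (succ (succ (succ (succ (succ (succ zero))))))))) (vnil Nat))
type:
  Vec Nat (succ (succ zero))
normal-order step count: 42
term was already normal: no
first contracted redex: a beta-redex


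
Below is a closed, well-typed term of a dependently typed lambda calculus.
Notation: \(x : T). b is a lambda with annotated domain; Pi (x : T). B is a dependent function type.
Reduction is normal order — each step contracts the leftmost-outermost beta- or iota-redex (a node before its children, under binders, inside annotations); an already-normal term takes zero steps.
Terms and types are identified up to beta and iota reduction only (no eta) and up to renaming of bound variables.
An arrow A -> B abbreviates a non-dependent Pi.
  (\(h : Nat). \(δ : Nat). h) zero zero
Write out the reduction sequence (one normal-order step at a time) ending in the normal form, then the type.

reduction (normal order):
  (\(h : Nat). \(δ : Nat). h) zero zero
  ~> (\(h : Nat). zero) zero
  ~> zero
inferred type:
  Nat


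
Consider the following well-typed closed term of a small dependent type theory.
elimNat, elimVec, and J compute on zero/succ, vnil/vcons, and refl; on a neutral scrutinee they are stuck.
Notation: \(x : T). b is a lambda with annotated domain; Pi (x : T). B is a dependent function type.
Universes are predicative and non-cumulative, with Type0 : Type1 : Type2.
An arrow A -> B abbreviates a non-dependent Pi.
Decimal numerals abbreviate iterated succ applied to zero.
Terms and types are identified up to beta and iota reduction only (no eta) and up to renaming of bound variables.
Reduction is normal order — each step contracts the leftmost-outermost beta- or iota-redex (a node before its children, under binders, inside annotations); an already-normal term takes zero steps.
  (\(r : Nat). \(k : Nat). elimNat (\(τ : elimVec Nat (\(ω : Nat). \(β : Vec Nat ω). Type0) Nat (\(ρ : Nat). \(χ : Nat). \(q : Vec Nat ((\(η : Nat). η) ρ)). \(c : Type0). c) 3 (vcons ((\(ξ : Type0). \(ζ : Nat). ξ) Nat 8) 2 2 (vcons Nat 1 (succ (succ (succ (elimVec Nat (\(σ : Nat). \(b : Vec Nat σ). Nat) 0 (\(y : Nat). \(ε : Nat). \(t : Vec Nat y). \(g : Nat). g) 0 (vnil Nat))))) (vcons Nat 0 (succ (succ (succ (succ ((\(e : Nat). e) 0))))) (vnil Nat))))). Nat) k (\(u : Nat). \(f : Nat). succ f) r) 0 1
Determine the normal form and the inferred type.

resulting normal form:
  1
type:
  Nat
observation: contracting a beta-redex first, the term normalizes in 3 steps.


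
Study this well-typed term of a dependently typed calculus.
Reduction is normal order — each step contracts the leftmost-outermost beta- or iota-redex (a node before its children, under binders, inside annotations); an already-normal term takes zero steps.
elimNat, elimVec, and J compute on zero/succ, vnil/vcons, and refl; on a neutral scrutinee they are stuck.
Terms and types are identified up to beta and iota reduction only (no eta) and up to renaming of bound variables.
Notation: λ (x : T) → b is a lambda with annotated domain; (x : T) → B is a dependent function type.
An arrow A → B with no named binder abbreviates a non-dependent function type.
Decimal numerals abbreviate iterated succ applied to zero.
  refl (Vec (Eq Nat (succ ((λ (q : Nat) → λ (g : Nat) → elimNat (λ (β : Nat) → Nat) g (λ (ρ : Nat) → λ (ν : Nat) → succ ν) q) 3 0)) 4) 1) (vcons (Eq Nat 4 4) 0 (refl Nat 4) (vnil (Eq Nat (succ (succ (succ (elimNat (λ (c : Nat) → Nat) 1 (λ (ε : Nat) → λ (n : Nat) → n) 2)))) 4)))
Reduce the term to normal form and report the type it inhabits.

reduced normal form:
  refl (Vec (Eq Nat 4 4) 1) (vcons (Eq Nat 4 4) 0 (refl Nat 4) (vnil (Eq Nat 4 4)))
type:
  Eq (Vec (Eq Nat 4 4) 1) (vcons (Eq Nat 4 4) 0 (refl Nat 4) (vnil (Eq Nat 4 4))) (vcons (Eq Nat 4 4) 0 (refl Nat 4) (vnil (Eq Nat 4 4)))


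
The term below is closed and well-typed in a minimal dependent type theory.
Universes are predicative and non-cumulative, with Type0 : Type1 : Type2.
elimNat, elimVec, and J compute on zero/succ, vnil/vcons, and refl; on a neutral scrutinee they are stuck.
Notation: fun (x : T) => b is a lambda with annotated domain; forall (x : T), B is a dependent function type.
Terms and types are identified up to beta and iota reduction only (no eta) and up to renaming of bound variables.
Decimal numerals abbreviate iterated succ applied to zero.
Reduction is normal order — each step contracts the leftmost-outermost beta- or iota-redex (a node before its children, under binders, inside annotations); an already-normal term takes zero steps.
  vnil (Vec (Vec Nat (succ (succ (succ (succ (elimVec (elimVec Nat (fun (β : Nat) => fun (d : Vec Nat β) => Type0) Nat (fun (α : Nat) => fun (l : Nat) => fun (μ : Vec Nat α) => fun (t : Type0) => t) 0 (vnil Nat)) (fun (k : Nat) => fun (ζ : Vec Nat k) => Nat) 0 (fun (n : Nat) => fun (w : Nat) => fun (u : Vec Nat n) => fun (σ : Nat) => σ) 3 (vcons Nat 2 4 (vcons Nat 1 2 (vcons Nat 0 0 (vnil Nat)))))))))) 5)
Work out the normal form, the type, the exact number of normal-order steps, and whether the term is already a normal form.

reduced normal form:
  vnil (Vec (Vec Nat 4) 5)
inferred type:
  Vec (Vec (Vec Nat 4) 5) 0
reduction steps (normal order): 16
started in normal form: no
first redex: an elimVec iota-redex


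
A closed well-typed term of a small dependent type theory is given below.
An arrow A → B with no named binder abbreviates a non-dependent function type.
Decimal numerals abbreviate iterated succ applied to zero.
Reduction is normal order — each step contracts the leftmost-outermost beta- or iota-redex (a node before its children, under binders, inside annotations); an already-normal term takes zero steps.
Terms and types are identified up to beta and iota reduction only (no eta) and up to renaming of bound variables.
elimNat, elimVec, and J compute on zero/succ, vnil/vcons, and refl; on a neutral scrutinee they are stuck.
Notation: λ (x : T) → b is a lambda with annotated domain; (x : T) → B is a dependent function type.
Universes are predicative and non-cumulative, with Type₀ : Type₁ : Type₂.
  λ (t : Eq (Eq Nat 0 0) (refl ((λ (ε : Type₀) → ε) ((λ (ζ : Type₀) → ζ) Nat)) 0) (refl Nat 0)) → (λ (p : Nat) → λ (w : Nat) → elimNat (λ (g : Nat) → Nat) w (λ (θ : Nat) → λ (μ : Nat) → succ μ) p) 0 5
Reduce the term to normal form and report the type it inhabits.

resulting normal form:
  λ (t : Eq (Eq Nat 0 0) (refl Nat 0) (refl Nat 0)) → 5
inferred type:
  Eq (Eq Nat 0 0) (refl Nat 0) (refl Nat 0) → Nat


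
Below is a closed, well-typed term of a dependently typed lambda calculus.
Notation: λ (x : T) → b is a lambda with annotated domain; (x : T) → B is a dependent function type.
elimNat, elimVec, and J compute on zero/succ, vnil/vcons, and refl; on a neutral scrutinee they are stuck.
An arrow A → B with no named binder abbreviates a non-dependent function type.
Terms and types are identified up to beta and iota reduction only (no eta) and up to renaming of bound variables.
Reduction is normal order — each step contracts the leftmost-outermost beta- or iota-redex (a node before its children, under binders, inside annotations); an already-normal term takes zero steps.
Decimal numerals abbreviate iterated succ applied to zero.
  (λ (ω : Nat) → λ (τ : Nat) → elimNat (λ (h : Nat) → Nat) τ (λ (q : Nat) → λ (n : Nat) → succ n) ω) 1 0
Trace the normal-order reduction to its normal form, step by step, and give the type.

normal-order reduction sequence:
  (λ (ω : Nat) → λ (τ : Nat) → elimNat (λ (h : Nat) → Nat) τ (λ (q : Nat) → λ (n : Nat) → succ n) ω) 1 0
  ~> (λ (ω : Nat) → elimNat (λ (τ : Nat) → Nat) ω (λ (h : Nat) → λ (q : Nat) → succ q) 1) 0
  ~> elimNat (λ (ω : Nat) → Nat) 0 (λ (τ : Nat) → λ (h : Nat) → succ h) 1
  ~> (λ (ω : Nat) → λ (τ : Nat) → succ τ) 0 (elimNat (λ (h : Nat) → Nat) 0 (λ (q : Nat) → λ (n : Nat) → succ n) 0)
  ~> (λ (ω : Nat) → succ ω) (elimNat (λ (τ : Nat) → Nat) 0 (λ (h : Nat) → λ (q : Nat) → succ q) 0)
  ~> succ (elimNat (λ (ω : Nat) → Nat) 0 (λ (τ : Nat) → λ (h : Nat) → succ h) 0)
  ~> 1
the term's type:
  Nat


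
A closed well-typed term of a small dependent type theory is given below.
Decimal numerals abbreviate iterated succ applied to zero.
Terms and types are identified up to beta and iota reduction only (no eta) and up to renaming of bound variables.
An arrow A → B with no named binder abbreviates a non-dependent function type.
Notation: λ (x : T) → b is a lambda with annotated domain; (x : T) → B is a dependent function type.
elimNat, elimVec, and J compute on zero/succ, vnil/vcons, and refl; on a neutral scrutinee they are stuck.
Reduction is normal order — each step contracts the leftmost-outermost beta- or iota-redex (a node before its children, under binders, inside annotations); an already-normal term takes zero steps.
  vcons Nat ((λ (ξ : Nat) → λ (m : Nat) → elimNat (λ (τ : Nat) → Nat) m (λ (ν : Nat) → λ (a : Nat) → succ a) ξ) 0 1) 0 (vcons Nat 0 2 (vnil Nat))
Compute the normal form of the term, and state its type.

reduced normal form:
  vcons Nat 1 0 (vcons Nat 0 2 (vnil Nat))
inferred type:
  Vec Nat 2


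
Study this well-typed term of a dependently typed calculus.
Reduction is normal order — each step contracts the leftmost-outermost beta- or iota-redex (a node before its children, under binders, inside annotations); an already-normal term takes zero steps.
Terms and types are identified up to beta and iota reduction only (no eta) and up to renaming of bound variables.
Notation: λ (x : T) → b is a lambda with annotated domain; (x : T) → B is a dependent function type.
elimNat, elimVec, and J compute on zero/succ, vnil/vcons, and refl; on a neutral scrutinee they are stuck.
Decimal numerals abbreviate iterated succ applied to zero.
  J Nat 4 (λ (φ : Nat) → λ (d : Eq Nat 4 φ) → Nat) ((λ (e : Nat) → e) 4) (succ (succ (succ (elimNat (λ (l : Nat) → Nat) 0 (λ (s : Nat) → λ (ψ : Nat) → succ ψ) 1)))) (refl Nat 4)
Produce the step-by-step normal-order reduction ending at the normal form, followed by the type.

reduction (normal order):
  J Nat 4 (λ (φ : Nat) → λ (d : Eq Nat 4 φ) → Nat) ((λ (e : Nat) → e) 4) (succ (succ (succ (elimNat (λ (l : Nat) → Nat) 0 (λ (s : Nat) → λ (ψ : Nat) → succ ψ) 1)))) (refl Nat 4)
  ~> (λ (φ : Nat) → φ) 4
  ~> 4
the term's type:
  Nat


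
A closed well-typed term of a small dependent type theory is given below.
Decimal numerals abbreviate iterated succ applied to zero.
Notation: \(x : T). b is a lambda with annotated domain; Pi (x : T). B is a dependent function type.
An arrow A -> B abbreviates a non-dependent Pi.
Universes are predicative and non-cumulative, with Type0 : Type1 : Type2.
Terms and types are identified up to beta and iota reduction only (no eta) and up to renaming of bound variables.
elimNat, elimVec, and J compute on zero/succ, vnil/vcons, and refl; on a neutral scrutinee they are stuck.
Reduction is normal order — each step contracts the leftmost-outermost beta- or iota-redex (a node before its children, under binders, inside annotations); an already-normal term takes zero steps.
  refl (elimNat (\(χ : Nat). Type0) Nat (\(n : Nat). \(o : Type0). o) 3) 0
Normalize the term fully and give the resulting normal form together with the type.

reduced normal form:
  refl Nat 0
the term's type:
  Eq Nat 0 0


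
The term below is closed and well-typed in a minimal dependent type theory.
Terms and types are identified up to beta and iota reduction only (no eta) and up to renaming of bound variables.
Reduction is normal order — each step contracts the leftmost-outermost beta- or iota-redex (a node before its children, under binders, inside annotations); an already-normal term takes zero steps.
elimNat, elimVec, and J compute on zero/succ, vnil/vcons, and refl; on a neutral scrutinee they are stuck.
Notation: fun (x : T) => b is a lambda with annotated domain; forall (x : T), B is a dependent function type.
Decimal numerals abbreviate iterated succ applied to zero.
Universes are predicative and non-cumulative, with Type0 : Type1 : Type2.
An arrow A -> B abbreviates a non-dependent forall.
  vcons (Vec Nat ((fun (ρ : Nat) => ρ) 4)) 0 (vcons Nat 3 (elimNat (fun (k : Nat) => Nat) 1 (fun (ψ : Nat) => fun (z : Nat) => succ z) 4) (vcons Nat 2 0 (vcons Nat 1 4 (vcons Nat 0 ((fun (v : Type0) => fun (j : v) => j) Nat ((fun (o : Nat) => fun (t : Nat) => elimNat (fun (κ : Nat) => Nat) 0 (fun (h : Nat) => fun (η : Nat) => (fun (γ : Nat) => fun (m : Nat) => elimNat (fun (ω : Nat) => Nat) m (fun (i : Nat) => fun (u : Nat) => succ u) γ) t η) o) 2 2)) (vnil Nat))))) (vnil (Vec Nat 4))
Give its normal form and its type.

resulting normal form:
  vcons (Vec Nat 4) 0 (vcons Nat 3 5 (vcons Nat 2 0 (vcons Nat 1 4 (vcons Nat 0 4 (vnil Nat))))) (vnil (Vec Nat 4))
the term's type:
  Vec (Vec Nat 4) 1
observation: contracting a beta-redex first, the term normalizes in 43 steps.
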